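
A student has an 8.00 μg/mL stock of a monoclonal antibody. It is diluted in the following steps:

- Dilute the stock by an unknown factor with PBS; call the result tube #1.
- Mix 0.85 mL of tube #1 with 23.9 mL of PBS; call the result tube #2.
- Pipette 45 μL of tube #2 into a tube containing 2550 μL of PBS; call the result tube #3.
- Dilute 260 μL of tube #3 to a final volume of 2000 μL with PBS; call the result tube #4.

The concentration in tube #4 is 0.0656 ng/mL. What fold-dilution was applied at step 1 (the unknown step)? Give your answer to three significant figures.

Step 1: unknown factor x
Step 2: 0.85 mL + 23.9 mL = 24.75 mL total → factor 24.75/0.85 = 29.118
Step 3: 45 μL + 2550 μL = 2595 μL total → factor 2595/45 = 57.667
Step 4: 260 μL brought to 2000 μL → factor 2000/260 = 7.6923
Product of known-step factors = 12916
Overall factor = 8.00 μg/mL / (0.0656 ng/mL) = 1.2195 × 10^5
x = 1.2195 × 10^5 / 12916 = 9.44

9.44-fold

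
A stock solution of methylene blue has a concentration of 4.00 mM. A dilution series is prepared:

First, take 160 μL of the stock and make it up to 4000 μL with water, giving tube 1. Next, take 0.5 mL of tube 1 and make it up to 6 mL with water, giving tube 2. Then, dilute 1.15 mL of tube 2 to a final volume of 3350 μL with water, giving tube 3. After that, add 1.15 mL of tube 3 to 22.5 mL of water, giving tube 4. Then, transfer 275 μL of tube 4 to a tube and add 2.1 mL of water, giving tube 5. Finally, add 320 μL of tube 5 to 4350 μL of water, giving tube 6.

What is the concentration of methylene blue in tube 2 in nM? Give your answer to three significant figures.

Step 1: 160 μL brought to 4000 μL → factor 4000/160 = 25
Step 2: 0.5 mL brought to 6 mL → factor 6/0.5 = 12
Dilution factor through tube 2 = 25 × 12 = 300
[tube 2] = 4.00 mM / 300 = 0.01333 mM = 1.33 × 10^4 nM

1.33 × 10^4 nM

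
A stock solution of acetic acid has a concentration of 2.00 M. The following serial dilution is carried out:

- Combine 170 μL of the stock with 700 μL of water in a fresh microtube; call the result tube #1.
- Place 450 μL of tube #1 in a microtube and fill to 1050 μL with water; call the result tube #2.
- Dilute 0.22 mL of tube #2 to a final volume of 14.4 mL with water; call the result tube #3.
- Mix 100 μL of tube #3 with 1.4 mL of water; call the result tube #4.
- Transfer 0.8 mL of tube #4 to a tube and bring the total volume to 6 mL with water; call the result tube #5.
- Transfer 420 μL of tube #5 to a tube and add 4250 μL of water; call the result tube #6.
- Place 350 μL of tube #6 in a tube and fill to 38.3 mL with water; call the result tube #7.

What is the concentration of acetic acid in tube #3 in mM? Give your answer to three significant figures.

2.56 mM

Step 1: 170 μL + 700 μL = 870 μL total → factor 870/170 = 5.1176
Step 2: 450 μL brought to 1050 μL → factor 1050/450 = 2.3333
Step 3: 0.22 mL brought to 14.4 mL → factor 14.4/0.22 = 65.455
Dilution factor through tube #3 = 5.1176 × 2.3333 × 65.455 = 781.6
[tube #3] = 2.00 M / 781.6 = 0.002559 M = 2.56 mM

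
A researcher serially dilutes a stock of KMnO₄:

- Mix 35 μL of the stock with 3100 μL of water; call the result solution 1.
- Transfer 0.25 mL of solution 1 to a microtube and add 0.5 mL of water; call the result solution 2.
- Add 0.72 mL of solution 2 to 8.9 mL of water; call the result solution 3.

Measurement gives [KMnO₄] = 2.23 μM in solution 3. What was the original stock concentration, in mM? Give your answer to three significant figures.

Step 1: 35 μL + 3100 μL = 3135 μL total → factor 3135/35 = 89.571
Step 2: 0.25 mL + 0.5 mL = 0.75 mL total → factor 0.75/0.25 = 3
Step 3: 0.72 mL + 8.9 mL = 9.62 mL total → factor 9.62/0.72 = 13.361
Overall dilution factor = 89.571 × 3 × 13.361 = 3590.3
Stock = 2.23 μM × 3590.3 = 8006 μM = 8.01 mM

8.01 mM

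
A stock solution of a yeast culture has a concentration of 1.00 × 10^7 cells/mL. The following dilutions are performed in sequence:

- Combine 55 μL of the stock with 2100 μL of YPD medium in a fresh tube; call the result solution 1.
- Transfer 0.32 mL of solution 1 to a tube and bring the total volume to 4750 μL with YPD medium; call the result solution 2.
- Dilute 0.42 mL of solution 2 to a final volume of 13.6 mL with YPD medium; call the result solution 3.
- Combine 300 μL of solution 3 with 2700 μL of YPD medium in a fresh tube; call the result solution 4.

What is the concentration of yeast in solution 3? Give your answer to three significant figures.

531 cells/mL

Step 1: 55 μL + 2100 μL = 2155 μL total → factor 2155/55 = 39.182
Step 2: 0.32 mL brought to 4750 μL → factor 4.75/0.32 = 14.844
Step 3: 0.42 mL brought to 13.6 mL → factor 13.6/0.42 = 32.381
Dilution factor through solution 3 = 39.182 × 14.844 × 32.381 = 18833
[solution 3] = 1.00 × 10^7 cells/mL / 18833 = 531 cells/mL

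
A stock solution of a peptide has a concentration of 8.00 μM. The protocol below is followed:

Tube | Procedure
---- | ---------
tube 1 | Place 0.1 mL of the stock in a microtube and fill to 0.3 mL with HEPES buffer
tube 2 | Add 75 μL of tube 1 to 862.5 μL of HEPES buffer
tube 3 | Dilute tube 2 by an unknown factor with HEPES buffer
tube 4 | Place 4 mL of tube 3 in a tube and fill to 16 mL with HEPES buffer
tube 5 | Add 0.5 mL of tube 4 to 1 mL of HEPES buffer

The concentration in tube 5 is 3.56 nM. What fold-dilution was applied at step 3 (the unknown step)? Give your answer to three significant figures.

Step 1: 0.1 mL brought to 0.3 mL → factor 0.3/0.1 = 3
Step 2: 75 μL + 862.5 μL = 937.5 μL total → factor 937.5/75 = 12.5
Step 3: unknown factor x
Step 4: 4 mL brought to 16 mL → factor 16/4 = 4
Step 5: 0.5 mL + 1 mL = 1.5 mL total → factor 1.5/0.5 = 3
Product of known-step factors = 450
Overall factor = 8.00 μM / (3.56 nM) = 2247.2
x = 2247.2 / 450 = 4.99

4.99-fold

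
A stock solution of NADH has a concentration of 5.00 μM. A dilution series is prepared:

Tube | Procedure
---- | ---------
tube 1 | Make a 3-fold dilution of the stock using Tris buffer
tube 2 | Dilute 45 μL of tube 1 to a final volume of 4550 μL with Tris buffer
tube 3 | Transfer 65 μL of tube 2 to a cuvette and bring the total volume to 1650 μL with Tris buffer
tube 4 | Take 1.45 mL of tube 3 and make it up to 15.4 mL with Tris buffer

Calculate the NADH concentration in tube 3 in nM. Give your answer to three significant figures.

0.649 nM

Step 1: 3-fold → factor 3
Step 2: 45 μL brought to 4550 μL → factor 4550/45 = 101.11
Step 3: 65 μL brought to 1650 μL → factor 1650/65 = 25.385
Dilution factor through tube 3 = 3 × 101.11 × 25.385 = 7700
[tube 3] = 5.00 μM / 7700 = 0.0006494 μM = 0.649 nM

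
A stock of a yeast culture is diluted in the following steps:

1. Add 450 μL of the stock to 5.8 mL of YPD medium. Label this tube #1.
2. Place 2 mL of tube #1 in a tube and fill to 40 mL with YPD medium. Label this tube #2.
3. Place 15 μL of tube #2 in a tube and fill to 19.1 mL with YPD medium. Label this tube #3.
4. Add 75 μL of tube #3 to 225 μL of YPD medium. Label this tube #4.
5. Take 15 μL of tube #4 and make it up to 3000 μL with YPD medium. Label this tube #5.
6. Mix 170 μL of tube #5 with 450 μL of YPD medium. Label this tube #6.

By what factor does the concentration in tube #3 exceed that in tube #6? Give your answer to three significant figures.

Step 1: 450 μL + 5.8 mL = 6250 μL total → factor 6250/450 = 13.889
Step 2: 2 mL brought to 40 mL → factor 40/2 = 20
Step 3: 15 μL brought to 19.1 mL → factor 19100/15 = 1273.3
Step 4: 75 μL + 225 μL = 300 μL total → factor 300/75 = 4
Step 5: 15 μL brought to 3000 μL → factor 3000/15 = 200
Step 6: 170 μL + 450 μL = 620 μL total → factor 620/170 = 3.6471
Dilution factor to tube #3 = 3.537 × 10^5; to tube #6 = 1.032 × 10^9
[tube #3]/[tube #6] = (factor to tube #6)/(factor to tube #3) = 1.032 × 10^9/3.537 × 10^5 = 2.92 × 10^3

2.92 × 10^3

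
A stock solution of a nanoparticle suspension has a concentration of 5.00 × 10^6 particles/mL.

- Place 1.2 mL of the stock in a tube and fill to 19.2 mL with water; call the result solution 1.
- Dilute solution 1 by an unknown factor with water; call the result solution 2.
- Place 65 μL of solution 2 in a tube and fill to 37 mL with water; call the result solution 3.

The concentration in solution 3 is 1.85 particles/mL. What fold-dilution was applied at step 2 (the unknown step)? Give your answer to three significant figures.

297-fold

Step 1: 1.2 mL brought to 19.2 mL → factor 19.2/1.2 = 16
Step 2: unknown factor x
Step 3: 65 μL brought to 37 mL → factor 37000/65 = 569.23
Product of known-step factors = 9107.7
Overall factor = 5.00 × 10^6 particles/mL / (1.85 particles/mL) = 2.7027 × 10^6
x = 2.7027 × 10^6 / 9107.7 = 297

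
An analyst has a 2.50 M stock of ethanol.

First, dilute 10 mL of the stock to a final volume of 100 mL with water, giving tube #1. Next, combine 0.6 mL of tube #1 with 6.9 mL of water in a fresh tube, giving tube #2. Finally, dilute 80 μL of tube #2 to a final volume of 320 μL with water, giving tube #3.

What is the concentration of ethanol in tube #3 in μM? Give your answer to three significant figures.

5.00 × 10^3 μM

Step 1: 10 mL brought to 100 mL → factor 100/10 = 10
Step 2: 0.6 mL + 6.9 mL = 7.5 mL total → factor 7.5/0.6 = 12.5
Step 3: 80 μL brought to 320 μL → factor 320/80 = 4
Overall dilution factor = 10 × 12.5 × 4 = 500
Final = 2.50 M / 500 = 0.005000 M = 5.00 × 10^3 μM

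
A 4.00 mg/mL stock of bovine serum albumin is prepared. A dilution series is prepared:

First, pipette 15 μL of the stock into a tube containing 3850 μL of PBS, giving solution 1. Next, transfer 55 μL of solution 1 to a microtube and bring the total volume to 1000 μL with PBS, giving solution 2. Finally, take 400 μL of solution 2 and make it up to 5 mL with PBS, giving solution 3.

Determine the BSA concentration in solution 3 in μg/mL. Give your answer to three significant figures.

Step 1: 15 μL + 3850 μL = 3865 μL total → factor 3865/15 = 257.67
Step 2: 55 μL brought to 1000 μL → factor 1000/55 = 18.182
Step 3: 400 μL brought to 5 mL → factor 5000/400 = 12.5
Overall dilution factor = 257.67 × 18.182 × 12.5 = 58561
Final = 4.00 mg/mL / 58561 = 6.831 × 10^-5 mg/mL = 0.0683 μg/mL

0.0683 μg/mL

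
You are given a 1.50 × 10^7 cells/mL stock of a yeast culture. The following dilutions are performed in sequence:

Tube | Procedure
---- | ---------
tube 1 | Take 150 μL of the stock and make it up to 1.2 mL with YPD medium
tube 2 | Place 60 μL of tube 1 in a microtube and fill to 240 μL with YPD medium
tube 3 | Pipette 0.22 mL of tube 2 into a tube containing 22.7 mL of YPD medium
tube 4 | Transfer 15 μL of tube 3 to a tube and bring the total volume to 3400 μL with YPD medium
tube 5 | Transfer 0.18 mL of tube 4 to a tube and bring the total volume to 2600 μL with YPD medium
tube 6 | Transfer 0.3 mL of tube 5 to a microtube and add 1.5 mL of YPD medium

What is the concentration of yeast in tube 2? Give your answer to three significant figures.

Step 1: 150 μL brought to 1.2 mL → factor 1200/150 = 8
Step 2: 60 μL brought to 240 μL → factor 240/60 = 4
Dilution factor through tube 2 = 8 × 4 = 32
[tube 2] = 1.50 × 10^7 cells/mL / 32 = 4.69 × 10^5 cells/mL

4.69 × 10^5 cells/mL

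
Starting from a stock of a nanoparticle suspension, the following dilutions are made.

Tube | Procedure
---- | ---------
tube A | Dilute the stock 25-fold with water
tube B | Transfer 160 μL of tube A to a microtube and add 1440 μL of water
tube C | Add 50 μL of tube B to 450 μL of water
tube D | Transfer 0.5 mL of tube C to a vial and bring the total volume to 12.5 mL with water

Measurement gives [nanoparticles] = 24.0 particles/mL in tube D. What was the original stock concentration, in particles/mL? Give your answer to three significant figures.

Step 1: 25-fold → factor 25
Step 2: 160 μL + 1440 μL = 1600 μL total → factor 1600/160 = 10
Step 3: 50 μL + 450 μL = 500 μL total → factor 500/50 = 10
Step 4: 0.5 mL brought to 12.5 mL → factor 12.5/0.5 = 25
Overall dilution factor = 25 × 10 × 10 × 25 = 62500
Stock = 24.0 particles/mL × 62500 = 1.50 × 10^6 particles/mL

1.50 × 10^6 particles/mL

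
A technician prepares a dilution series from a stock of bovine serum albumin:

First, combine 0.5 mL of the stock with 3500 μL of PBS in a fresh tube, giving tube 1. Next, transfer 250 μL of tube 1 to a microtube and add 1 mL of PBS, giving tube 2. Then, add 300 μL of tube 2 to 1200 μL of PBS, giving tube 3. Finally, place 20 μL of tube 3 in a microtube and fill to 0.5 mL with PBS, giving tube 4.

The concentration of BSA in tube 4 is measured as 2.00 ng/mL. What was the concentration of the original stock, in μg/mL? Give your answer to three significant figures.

Step 1: 0.5 mL + 3500 μL = 4 mL total → factor 4/0.5 = 8
Step 2: 250 μL + 1 mL = 1250 μL total → factor 1250/250 = 5
Step 3: 300 μL + 1200 μL = 1500 μL total → factor 1500/300 = 5
Step 4: 20 μL brought to 0.5 mL → factor 500/20 = 25
Overall dilution factor = 8 × 5 × 5 × 25 = 5000
Stock = 2.00 ng/mL × 5000 = 1.000 × 10^4 ng/mL = 10.0 μg/mL

10.0 μg/mL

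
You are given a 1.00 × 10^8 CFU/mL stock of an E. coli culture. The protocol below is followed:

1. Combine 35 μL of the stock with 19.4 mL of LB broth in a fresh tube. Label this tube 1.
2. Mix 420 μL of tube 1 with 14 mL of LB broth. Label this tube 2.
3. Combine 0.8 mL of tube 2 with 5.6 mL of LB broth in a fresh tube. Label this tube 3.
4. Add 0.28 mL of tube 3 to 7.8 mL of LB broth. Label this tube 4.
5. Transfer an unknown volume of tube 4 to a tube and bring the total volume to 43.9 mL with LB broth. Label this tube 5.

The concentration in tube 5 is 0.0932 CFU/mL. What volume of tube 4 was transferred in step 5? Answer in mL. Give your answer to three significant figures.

0.180 mL

Step 1: 35 μL + 19.4 mL = 19435 μL total → factor 19435/35 = 555.29
Step 2: 420 μL + 14 mL = 14420 μL total → factor 14420/420 = 34.333
Step 3: 0.8 mL + 5.6 mL = 6.4 mL total → factor 6.4/0.8 = 8
Step 4: 0.28 mL + 7.8 mL = 8.08 mL total → factor 8.08/0.28 = 28.857
Step 5: v brought to 43.9 mL → factor = 43.9 mL/v
Product of known-step factors = 4.4012 × 10^6
Overall factor = 1.00 × 10^8 CFU/mL / (0.0932 CFU/mL) = 1.073 × 10^9
Step-5 factor = 1.073 × 10^9 / 4.4012 × 10^6 = 243.79
v = 43.9 mL / 243.79 = 0.180 mL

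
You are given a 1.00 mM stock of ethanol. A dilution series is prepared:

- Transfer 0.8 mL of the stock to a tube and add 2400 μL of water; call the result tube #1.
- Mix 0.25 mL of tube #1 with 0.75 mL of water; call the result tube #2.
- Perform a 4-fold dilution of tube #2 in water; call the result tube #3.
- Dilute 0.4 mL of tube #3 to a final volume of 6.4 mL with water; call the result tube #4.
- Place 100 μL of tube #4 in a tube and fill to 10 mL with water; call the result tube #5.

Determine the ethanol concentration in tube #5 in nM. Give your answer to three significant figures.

Step 1: 0.8 mL + 2400 μL = 3.2 mL total → factor 3.2/0.8 = 4
Step 2: 0.25 mL + 0.75 mL = 1 mL total → factor 1/0.25 = 4
Step 3: 4-fold → factor 4
Step 4: 0.4 mL brought to 6.4 mL → factor 6.4/0.4 = 16
Step 5: 100 μL brought to 10 mL → factor 10000/100 = 100
Overall dilution factor = 4 × 4 × 4 × 16 × 100 = 1.024 × 10^5
Final = 1.00 mM / 1.024 × 10^5 = 9.766 × 10^-6 mM = 9.77 nM

9.77 nM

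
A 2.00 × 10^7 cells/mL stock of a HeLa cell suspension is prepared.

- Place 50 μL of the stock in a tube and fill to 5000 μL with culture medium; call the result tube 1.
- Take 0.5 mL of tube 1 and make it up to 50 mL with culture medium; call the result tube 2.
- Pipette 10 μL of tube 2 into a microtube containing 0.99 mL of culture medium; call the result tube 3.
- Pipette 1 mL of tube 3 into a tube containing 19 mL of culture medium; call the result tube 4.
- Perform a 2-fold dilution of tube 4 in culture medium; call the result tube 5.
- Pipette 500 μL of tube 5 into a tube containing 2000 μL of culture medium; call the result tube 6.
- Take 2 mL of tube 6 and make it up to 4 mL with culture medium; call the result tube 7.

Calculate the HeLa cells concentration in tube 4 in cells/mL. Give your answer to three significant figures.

1.00 cells/mL

Step 1: 50 μL brought to 5000 μL → factor 5000/50 = 100
Step 2: 0.5 mL brought to 50 mL → factor 50/0.5 = 100
Step 3: 10 μL + 0.99 mL = 1000 μL total → factor 1000/10 = 100
Step 4: 1 mL + 19 mL = 20 mL total → factor 20/1 = 20
Dilution factor through tube 4 = 100 × 100 × 100 × 20 = 2 × 10^7
[tube 4] = 2.00 × 10^7 cells/mL / 2 × 10^7 = 1.00 cells/mL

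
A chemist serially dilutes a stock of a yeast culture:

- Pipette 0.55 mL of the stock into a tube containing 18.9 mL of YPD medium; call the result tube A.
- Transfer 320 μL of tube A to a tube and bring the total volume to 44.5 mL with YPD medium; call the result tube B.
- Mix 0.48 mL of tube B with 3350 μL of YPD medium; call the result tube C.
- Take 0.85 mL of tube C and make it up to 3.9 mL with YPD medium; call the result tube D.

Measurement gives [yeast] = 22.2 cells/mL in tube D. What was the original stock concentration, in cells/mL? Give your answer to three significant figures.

4.00 × 10^6 cells/mL

Step 1: 0.55 mL + 18.9 mL = 19.45 mL total → factor 19.45/0.55 = 35.364
Step 2: 320 μL brought to 44.5 mL → factor 44500/320 = 139.06
Step 3: 0.48 mL + 3350 μL = 3.83 mL total → factor 3.83/0.48 = 7.9792
Step 4: 0.85 mL brought to 3.9 mL → factor 3.9/0.85 = 4.5882
Overall dilution factor = 35.364 × 139.06 × 7.9792 × 4.5882 = 1.8004 × 10^5
Stock = 22.2 cells/mL × 1.8004 × 10^5 = 4.00 × 10^6 cells/mL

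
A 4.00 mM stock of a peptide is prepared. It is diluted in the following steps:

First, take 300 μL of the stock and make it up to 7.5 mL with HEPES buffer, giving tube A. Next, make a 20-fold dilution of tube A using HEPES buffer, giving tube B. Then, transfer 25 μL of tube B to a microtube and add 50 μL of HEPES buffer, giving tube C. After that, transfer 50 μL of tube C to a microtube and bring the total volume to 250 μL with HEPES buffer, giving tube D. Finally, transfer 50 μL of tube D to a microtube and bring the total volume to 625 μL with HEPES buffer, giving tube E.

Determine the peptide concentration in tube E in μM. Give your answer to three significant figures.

0.0427 μM

Step 1: 300 μL brought to 7.5 mL → factor 7500/300 = 25
Step 2: 20-fold → factor 20
Step 3: 25 μL + 50 μL = 75 μL total → factor 75/25 = 3
Step 4: 50 μL brought to 250 μL → factor 250/50 = 5
Step 5: 50 μL brought to 625 μL → factor 625/50 = 12.5
Overall dilution factor = 25 × 20 × 3 × 5 × 12.5 = 93750
Final = 4.00 mM / 93750 = 4.267 × 10^-5 mM = 0.0427 μM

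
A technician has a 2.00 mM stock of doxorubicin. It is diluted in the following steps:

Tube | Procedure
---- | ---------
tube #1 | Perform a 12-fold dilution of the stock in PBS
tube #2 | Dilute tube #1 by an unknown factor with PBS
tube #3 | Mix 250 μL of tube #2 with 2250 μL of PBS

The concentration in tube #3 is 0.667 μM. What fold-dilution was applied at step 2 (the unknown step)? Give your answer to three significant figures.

25.0-fold

Step 1: 12-fold → factor 12
Step 2: unknown factor x
Step 3: 250 μL + 2250 μL = 2500 μL total → factor 2500/250 = 10
Product of known-step factors = 120
Overall factor = 2.00 mM / (0.667 μM) = 2998.5
x = 2998.5 / 120 = 25.0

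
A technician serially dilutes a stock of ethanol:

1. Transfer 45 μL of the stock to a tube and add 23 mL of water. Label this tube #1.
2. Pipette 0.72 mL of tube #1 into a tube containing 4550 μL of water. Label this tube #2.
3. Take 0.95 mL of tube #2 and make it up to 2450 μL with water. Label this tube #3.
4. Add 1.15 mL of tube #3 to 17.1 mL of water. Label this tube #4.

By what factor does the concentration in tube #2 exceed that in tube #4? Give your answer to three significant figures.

Step 1: 45 μL + 23 mL = 23045 μL total → factor 23045/45 = 512.11
Step 2: 0.72 mL + 4550 μL = 5.27 mL total → factor 5.27/0.72 = 7.3194
Step 3: 0.95 mL brought to 2450 μL → factor 2.45/0.95 = 2.5789
Step 4: 1.15 mL + 17.1 mL = 18.25 mL total → factor 18.25/1.15 = 15.87
Dilution factor to tube #2 = 3748.4; to tube #4 = 1.5341 × 10^5
[tube #2]/[tube #4] = (factor to tube #4)/(factor to tube #2) = 1.5341 × 10^5/3748.4 = 40.9

40.9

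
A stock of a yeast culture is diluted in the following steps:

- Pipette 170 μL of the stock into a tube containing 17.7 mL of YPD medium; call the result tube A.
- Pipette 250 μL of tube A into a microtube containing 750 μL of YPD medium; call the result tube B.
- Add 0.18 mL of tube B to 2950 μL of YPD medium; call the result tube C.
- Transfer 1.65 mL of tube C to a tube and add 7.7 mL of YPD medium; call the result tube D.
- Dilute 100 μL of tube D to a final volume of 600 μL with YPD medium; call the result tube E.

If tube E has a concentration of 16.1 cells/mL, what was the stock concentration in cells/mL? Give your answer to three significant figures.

Step 1: 170 μL + 17.7 mL = 17870 μL total → factor 17870/170 = 105.12
Step 2: 250 μL + 750 μL = 1000 μL total → factor 1000/250 = 4
Step 3: 0.18 mL + 2950 μL = 3.13 mL total → factor 3.13/0.18 = 17.389
Step 4: 1.65 mL + 7.7 mL = 9.35 mL total → factor 9.35/1.65 = 5.6667
Step 5: 100 μL brought to 600 μL → factor 600/100 = 6
Overall dilution factor = 105.12 × 4 × 17.389 × 5.6667 × 6 = 2.4859 × 10^5
Stock = 16.1 cells/mL × 2.4859 × 10^5 = 4.00 × 10^6 cells/mL

4.00 × 10^6 cells/mL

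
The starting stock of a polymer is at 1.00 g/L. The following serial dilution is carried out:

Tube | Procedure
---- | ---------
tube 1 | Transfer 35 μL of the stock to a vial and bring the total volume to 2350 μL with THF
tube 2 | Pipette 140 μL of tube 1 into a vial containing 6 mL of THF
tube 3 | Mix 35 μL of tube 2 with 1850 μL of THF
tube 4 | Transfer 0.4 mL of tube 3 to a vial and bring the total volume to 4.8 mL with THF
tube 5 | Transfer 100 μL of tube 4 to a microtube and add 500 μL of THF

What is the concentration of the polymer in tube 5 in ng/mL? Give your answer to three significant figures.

0.0876 ng/mL

Step 1: 35 μL brought to 2350 μL → factor 2350/35 = 67.143
Step 2: 140 μL + 6 mL = 6140 μL total → factor 6140/140 = 43.857
Step 3: 35 μL + 1850 μL = 1885 μL total → factor 1885/35 = 53.857
Step 4: 0.4 mL brought to 4.8 mL → factor 4.8/0.4 = 12
Step 5: 100 μL + 500 μL = 600 μL total → factor 600/100 = 6
Overall dilution factor = 67.143 × 43.857 × 53.857 × 12 × 6 = 1.1419 × 10^7
Final = 1.00 g/L / 1.1419 × 10^7 = 8.758 × 10^-8 g/L = 0.0876 ng/mL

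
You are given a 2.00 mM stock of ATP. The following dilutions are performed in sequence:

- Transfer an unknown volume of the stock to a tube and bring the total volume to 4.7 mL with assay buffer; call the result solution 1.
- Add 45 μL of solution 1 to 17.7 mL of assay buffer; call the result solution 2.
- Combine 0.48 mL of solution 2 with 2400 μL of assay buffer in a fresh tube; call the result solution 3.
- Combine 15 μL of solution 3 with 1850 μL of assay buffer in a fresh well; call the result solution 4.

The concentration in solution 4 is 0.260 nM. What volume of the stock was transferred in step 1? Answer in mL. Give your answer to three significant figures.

Step 1: v brought to 4.7 mL → factor = 4.7 mL/v
Step 2: 45 μL + 17.7 mL = 17745 μL total → factor 17745/45 = 394.33
Step 3: 0.48 mL + 2400 μL = 2.88 mL total → factor 2.88/0.48 = 6
Step 4: 15 μL + 1850 μL = 1865 μL total → factor 1865/15 = 124.33
Product of known-step factors = 2.9417 × 10^5
Overall factor = 2.00 mM / (0.260 nM) = 7.6923 × 10^6
Step-1 factor = 7.6923 × 10^6 / 2.9417 × 10^5 = 26.149
v = 4.7 mL / 26.149 = 0.180 mL

0.180 mL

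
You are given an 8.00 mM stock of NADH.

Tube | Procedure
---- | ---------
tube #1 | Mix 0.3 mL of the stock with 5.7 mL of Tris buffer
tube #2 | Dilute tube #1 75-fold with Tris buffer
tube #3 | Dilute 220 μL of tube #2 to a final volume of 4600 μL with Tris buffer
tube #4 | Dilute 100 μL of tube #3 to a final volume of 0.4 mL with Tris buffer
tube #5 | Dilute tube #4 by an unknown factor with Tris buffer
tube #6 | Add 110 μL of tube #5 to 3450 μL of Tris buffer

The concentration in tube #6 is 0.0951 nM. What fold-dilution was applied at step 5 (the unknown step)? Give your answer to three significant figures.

20.7-fold

Step 1: 0.3 mL + 5.7 mL = 6 mL total → factor 6/0.3 = 20
Step 2: 75-fold → factor 75
Step 3: 220 μL brought to 4600 μL → factor 4600/220 = 20.909
Step 4: 100 μL brought to 0.4 mL → factor 400/100 = 4
Step 5: unknown factor x
Step 6: 110 μL + 3450 μL = 3560 μL total → factor 3560/110 = 32.364
Product of known-step factors = 4.0602 × 10^6
Overall factor = 8.00 mM / (0.0951 nM) = 8.4122 × 10^7
x = 8.4122 × 10^7 / 4.0602 × 10^6 = 20.7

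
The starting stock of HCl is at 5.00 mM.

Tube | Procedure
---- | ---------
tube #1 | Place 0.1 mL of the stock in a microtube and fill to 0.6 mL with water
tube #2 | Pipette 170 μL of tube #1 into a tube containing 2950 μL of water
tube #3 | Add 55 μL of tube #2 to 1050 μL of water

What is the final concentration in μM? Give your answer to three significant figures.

2.26 μM

Step 1: 0.1 mL brought to 0.6 mL → factor 0.6/0.1 = 6
Step 2: 170 μL + 2950 μL = 3120 μL total → factor 3120/170 = 18.353
Step 3: 55 μL + 1050 μL = 1105 μL total → factor 1105/55 = 20.091
Overall dilution factor = 6 × 18.353 × 20.091 = 2212.4
Final = 5.00 mM / 2212.4 = 0.002260 mM = 2.26 μM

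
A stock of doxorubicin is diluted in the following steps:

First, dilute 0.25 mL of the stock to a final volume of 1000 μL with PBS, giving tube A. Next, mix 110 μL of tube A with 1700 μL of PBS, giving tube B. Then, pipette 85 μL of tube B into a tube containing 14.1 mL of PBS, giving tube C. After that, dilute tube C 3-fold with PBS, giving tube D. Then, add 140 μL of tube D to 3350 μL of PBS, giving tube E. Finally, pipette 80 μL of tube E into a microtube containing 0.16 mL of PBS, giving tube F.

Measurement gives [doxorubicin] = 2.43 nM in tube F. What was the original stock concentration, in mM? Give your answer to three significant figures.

Step 1: 0.25 mL brought to 1000 μL → factor 1/0.25 = 4
Step 2: 110 μL + 1700 μL = 1810 μL total → factor 1810/110 = 16.455
Step 3: 85 μL + 14.1 mL = 14185 μL total → factor 14185/85 = 166.88
Step 4: 3-fold → factor 3
Step 5: 140 μL + 3350 μL = 3490 μL total → factor 3490/140 = 24.929
Step 6: 80 μL + 0.16 mL = 240 μL total → factor 240/80 = 3
Overall dilution factor = 4 × 16.455 × 166.88 × 3 × 24.929 × 3 = 2.4643 × 10^6
Stock = 2.43 nM × 2.4643 × 10^6 = 5.988 × 10^6 nM = 5.99 mM

5.99 mM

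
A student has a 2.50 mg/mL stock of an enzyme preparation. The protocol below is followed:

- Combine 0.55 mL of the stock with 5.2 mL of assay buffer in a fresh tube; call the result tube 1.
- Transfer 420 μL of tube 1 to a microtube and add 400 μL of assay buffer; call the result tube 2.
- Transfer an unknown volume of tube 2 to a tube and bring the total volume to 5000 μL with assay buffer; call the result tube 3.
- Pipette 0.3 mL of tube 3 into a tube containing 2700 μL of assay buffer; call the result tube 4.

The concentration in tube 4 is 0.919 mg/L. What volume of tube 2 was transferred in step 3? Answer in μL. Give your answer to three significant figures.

375 μL

Step 1: 0.55 mL + 5.2 mL = 5.75 mL total → factor 5.75/0.55 = 10.455
Step 2: 420 μL + 400 μL = 820 μL total → factor 820/420 = 1.9524
Step 3: v brought to 5000 μL → factor = 5000 μL/v
Step 4: 0.3 mL + 2700 μL = 3 mL total → factor 3/0.3 = 10
Product of known-step factors = 204.11
Overall factor = 2.50 mg/mL / (0.919 mg/L) = 2720.3
Step-3 factor = 2720.3 / 204.11 = 13.328
v = 5000 μL / 13.328 = 375 μL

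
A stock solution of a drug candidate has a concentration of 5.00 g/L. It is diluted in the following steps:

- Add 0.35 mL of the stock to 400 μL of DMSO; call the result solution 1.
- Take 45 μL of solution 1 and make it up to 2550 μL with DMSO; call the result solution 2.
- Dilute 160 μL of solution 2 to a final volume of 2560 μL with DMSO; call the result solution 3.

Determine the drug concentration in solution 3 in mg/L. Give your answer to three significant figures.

2.57 mg/L

Step 1: 0.35 mL + 400 μL = 0.75 mL total → factor 0.75/0.35 = 2.1429
Step 2: 45 μL brought to 2550 μL → factor 2550/45 = 56.667
Step 3: 160 μL brought to 2560 μL → factor 2560/160 = 16
Overall dilution factor = 2.1429 × 56.667 × 16 = 1942.9
Final = 5.00 g/L / 1942.9 = 0.002574 g/L = 2.57 mg/L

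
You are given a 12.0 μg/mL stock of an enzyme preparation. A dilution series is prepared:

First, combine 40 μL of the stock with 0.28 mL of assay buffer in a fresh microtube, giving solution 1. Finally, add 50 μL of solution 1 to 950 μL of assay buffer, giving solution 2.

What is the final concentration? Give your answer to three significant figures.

Step 1: 40 μL + 0.28 mL = 320 μL total → factor 320/40 = 8
Step 2: 50 μL + 950 μL = 1000 μL total → factor 1000/50 = 20
Overall dilution factor = 8 × 20 = 160
Final = 12.0 μg/mL / 160 = 0.0750 μg/mL

0.0750 μg/mL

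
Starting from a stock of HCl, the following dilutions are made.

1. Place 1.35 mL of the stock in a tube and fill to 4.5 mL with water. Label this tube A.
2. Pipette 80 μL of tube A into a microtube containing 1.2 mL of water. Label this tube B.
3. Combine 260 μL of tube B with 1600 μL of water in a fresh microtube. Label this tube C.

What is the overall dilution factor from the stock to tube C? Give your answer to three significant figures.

Step 1: 1.35 mL brought to 4.5 mL → factor 4.5/1.35 = 3.3333
Step 2: 80 μL + 1.2 mL = 1280 μL total → factor 1280/80 = 16
Step 3: 260 μL + 1600 μL = 1860 μL total → factor 1860/260 = 7.1538
Overall dilution factor = 3.3333 × 16 × 7.1538 = 381.54

382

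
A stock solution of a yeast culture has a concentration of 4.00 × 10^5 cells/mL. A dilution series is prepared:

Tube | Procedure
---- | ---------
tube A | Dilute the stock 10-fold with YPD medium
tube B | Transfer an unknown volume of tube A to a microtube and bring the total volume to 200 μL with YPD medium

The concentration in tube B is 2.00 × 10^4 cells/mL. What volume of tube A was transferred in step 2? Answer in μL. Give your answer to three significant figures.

Step 1: 10-fold → factor 10
Step 2: v brought to 200 μL → factor = 200 μL/v
Product of known-step factors = 10
Overall factor = 4.00 × 10^5 cells/mL / (2.00 × 10^4 cells/mL) = 20
Step-2 factor = 20 / 10 = 2
v = 200 μL / 2 = 100 μL

100 μL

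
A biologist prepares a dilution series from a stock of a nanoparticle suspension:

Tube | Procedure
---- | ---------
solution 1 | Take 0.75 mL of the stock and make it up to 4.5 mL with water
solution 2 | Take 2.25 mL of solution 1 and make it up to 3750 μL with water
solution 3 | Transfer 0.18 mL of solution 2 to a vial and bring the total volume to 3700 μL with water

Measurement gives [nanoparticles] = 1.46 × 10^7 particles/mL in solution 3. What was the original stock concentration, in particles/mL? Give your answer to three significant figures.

3.00 × 10^9 particles/mL

Step 1: 0.75 mL brought to 4.5 mL → factor 4.5/0.75 = 6
Step 2: 2.25 mL brought to 3750 μL → factor 3.75/2.25 = 1.6667
Step 3: 0.18 mL brought to 3700 μL → factor 3.7/0.18 = 20.556
Overall dilution factor = 6 × 1.6667 × 20.556 = 205.56
Stock = 1.46 × 10^7 particles/mL × 205.56 = 3.00 × 10^9 particles/mL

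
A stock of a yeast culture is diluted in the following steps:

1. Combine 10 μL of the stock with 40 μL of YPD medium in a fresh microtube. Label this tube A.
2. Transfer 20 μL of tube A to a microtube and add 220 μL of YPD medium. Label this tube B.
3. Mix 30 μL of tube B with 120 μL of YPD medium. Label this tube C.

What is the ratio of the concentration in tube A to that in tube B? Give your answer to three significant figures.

12.0

Step 1: 10 μL + 40 μL = 50 μL total → factor 50/10 = 5
Step 2: 20 μL + 220 μL = 240 μL total → factor 240/20 = 12
Dilution factor to tube A = 5; to tube B = 60
[tube A]/[tube B] = (factor to tube B)/(factor to tube A) = 60/5 = 12.0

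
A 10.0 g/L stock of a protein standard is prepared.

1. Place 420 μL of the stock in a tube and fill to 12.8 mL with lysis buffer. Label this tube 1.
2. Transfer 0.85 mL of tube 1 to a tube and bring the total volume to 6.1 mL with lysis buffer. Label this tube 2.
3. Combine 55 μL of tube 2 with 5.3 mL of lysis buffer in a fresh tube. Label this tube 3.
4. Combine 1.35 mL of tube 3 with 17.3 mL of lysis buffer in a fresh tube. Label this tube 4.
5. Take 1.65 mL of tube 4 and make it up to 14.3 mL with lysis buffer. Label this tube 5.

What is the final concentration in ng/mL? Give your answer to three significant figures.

Step 1: 420 μL brought to 12.8 mL → factor 12800/420 = 30.476
Step 2: 0.85 mL brought to 6.1 mL → factor 6.1/0.85 = 7.1765
Step 3: 55 μL + 5.3 mL = 5355 μL total → factor 5355/55 = 97.364
Step 4: 1.35 mL + 17.3 mL = 18.65 mL total → factor 18.65/1.35 = 13.815
Step 5: 1.65 mL brought to 14.3 mL → factor 14.3/1.65 = 8.6667
Overall dilution factor = 30.476 × 7.1765 × 97.364 × 13.815 × 8.6667 = 2.5496 × 10^6
Final = 10.0 g/L / 2.5496 × 10^6 = 3.922 × 10^-6 g/L = 3.92 ng/mL

3.92 ng/mL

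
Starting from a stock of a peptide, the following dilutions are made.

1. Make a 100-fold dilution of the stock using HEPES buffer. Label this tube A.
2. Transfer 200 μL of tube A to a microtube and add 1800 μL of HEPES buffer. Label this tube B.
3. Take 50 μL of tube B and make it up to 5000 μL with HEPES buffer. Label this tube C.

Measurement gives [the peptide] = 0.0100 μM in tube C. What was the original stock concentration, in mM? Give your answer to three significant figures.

1.00 mM

Step 1: 100-fold → factor 100
Step 2: 200 μL + 1800 μL = 2000 μL total → factor 2000/200 = 10
Step 3: 50 μL brought to 5000 μL → factor 5000/50 = 100
Overall dilution factor = 100 × 10 × 100 = 1 × 10^5
Stock = 0.0100 μM × 1 × 10^5 = 1000 μM = 1.00 mM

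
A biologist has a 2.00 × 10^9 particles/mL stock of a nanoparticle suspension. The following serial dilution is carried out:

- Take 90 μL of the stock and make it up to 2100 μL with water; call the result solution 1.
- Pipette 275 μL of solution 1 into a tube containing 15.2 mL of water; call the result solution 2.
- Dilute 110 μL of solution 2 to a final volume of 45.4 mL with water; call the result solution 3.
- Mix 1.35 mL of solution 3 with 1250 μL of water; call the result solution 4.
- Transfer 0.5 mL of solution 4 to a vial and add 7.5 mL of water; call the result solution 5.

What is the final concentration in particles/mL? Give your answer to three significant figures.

120 particles/mL

Step 1: 90 μL brought to 2100 μL → factor 2100/90 = 23.333
Step 2: 275 μL + 15.2 mL = 15475 μL total → factor 15475/275 = 56.273
Step 3: 110 μL brought to 45.4 mL → factor 45400/110 = 412.73
Step 4: 1.35 mL + 1250 μL = 2.6 mL total → factor 2.6/1.35 = 1.9259
Step 5: 0.5 mL + 7.5 mL = 8 mL total → factor 8/0.5 = 16
Overall dilution factor = 23.333 × 56.273 × 412.73 × 1.9259 × 16 = 1.6699 × 10^7
Final = 2.00 × 10^9 particles/mL / 1.6699 × 10^7 = 120 particles/mL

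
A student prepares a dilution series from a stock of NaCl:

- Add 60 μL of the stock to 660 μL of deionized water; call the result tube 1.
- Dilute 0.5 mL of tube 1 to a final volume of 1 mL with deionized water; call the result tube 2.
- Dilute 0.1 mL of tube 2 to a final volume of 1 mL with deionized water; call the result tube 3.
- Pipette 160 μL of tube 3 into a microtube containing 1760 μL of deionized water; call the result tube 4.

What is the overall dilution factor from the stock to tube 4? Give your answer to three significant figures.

Step 1: 60 μL + 660 μL = 720 μL total → factor 720/60 = 12
Step 2: 0.5 mL brought to 1 mL → factor 1/0.5 = 2
Step 3: 0.1 mL brought to 1 mL → factor 1/0.1 = 10
Step 4: 160 μL + 1760 μL = 1920 μL total → factor 1920/160 = 12
Overall dilution factor = 12 × 2 × 10 × 12 = 2880

2.88 × 10^3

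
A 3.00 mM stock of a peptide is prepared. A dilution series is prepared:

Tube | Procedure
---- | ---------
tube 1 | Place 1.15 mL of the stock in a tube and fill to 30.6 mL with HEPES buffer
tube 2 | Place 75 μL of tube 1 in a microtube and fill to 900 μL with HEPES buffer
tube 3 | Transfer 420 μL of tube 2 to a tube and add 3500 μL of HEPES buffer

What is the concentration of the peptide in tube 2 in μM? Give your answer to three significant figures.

9.40 μM

Step 1: 1.15 mL brought to 30.6 mL → factor 30.6/1.15 = 26.609
Step 2: 75 μL brought to 900 μL → factor 900/75 = 12
Dilution factor through tube 2 = 26.609 × 12 = 319.3
[tube 2] = 3.00 mM / 319.3 = 0.009395 mM = 9.40 μM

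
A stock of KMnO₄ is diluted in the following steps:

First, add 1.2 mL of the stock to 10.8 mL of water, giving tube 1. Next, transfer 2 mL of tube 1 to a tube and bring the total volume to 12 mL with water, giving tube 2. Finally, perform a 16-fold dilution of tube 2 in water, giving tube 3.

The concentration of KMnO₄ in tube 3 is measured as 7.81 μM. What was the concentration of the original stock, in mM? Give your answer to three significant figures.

Step 1: 1.2 mL + 10.8 mL = 12 mL total → factor 12/1.2 = 10
Step 2: 2 mL brought to 12 mL → factor 12/2 = 6
Step 3: 16-fold → factor 16
Overall dilution factor = 10 × 6 × 16 = 960
Stock = 7.81 μM × 960 = 7498 μM = 7.50 mM

7.50 mM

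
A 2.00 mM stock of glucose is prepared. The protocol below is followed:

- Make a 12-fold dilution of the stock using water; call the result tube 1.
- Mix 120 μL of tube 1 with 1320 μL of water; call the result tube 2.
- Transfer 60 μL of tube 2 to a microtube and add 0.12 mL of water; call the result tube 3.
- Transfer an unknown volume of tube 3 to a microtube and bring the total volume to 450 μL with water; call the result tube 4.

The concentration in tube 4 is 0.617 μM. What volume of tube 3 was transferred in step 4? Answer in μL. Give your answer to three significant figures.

60.0 μL

Step 1: 12-fold → factor 12
Step 2: 120 μL + 1320 μL = 1440 μL total → factor 1440/120 = 12
Step 3: 60 μL + 0.12 mL = 180 μL total → factor 180/60 = 3
Step 4: v brought to 450 μL → factor = 450 μL/v
Product of known-step factors = 432
Overall factor = 2.00 mM / (0.617 μM) = 3241.5
Step-4 factor = 3241.5 / 432 = 7.5035
v = 450 μL / 7.5035 = 60.0 μL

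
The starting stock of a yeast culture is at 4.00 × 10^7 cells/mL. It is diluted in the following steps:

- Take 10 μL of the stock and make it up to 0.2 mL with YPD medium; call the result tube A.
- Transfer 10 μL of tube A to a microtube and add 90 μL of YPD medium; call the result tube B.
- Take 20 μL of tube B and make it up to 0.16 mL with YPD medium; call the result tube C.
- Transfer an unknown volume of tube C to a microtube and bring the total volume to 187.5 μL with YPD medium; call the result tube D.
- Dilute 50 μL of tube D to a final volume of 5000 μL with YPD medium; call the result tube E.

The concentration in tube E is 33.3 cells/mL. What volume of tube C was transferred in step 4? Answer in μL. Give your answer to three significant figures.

Step 1: 10 μL brought to 0.2 mL → factor 200/10 = 20
Step 2: 10 μL + 90 μL = 100 μL total → factor 100/10 = 10
Step 3: 20 μL brought to 0.16 mL → factor 160/20 = 8
Step 4: v brought to 187.5 μL → factor = 187.5 μL/v
Step 5: 50 μL brought to 5000 μL → factor 5000/50 = 100
Product of known-step factors = 1.6 × 10^5
Overall factor = 4.00 × 10^7 cells/mL / (33.3 cells/mL) = 1.2012 × 10^6
Step-4 factor = 1.2012 × 10^6 / 1.6 × 10^5 = 7.5075
v = 187.5 μL / 7.5075 = 25.0 μL

25.0 μL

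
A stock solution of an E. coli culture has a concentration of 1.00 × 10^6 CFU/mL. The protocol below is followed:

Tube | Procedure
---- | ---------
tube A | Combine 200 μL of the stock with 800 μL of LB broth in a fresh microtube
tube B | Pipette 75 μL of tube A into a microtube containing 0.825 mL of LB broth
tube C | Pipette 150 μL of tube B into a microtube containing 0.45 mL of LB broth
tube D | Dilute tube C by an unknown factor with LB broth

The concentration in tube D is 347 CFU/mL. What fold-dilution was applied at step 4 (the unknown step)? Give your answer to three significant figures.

12.0-fold

Step 1: 200 μL + 800 μL = 1000 μL total → factor 1000/200 = 5
Step 2: 75 μL + 0.825 mL = 900 μL total → factor 900/75 = 12
Step 3: 150 μL + 0.45 mL = 600 μL total → factor 600/150 = 4
Step 4: unknown factor x
Product of known-step factors = 240
Overall factor = 1.00 × 10^6 CFU/mL / (347 CFU/mL) = 2881.8
x = 2881.8 / 240 = 12.0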